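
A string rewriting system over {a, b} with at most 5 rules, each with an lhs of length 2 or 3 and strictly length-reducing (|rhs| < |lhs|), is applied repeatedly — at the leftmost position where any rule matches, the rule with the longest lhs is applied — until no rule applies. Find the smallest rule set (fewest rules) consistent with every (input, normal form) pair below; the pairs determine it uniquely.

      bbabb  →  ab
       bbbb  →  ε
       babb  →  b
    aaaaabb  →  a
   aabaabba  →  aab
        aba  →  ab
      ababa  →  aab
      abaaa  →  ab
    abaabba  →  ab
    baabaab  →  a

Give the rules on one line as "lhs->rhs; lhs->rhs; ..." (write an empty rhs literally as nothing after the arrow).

  | bbabb => abbb => ab
  | bbbb => bb => ε
  | babb => bbb => b
  | aaaaabb => aaabb => abb => a

aaa->a; ba->b; bb->; bba->ab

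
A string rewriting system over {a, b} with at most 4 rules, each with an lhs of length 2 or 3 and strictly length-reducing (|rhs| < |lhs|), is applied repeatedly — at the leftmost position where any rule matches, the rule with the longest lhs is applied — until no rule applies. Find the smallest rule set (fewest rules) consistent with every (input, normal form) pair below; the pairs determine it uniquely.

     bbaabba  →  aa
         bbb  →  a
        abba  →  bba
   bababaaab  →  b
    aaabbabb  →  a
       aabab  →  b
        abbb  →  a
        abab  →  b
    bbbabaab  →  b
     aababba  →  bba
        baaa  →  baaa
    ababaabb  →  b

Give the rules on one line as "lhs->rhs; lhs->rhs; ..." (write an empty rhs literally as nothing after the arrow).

  | bbaabba => bbabba => baba => aa
  | bbb => a
  | abba => bba
  | bababaaab => aabaaab => aaab => aab => ab => b

ab->b; aba->; bab->a; bbb->a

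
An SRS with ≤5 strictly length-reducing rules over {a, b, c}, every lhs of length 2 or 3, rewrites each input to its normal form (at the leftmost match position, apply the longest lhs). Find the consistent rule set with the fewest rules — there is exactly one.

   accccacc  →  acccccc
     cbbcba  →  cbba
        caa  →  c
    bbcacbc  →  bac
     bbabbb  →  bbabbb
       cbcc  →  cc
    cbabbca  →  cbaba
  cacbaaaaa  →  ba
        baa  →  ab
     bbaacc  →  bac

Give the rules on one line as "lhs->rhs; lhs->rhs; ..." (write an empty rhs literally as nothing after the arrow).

baa->ab; bc->; ca->c; cab->b

  | accccacc => acccccc
  | cbbcba => cbba
  | caa => ca => c
  | bbcacbc => bacbc => bac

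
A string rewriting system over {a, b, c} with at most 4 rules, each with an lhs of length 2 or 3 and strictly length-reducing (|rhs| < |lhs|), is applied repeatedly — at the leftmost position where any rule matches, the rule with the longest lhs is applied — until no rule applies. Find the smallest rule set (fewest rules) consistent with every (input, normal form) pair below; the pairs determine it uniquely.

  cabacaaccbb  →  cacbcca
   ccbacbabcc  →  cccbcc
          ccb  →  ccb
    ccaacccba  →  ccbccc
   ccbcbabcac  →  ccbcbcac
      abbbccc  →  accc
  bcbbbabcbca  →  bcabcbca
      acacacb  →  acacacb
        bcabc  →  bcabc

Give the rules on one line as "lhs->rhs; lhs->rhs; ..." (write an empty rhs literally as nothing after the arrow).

  | cabacaaccbb => cacaaccbb => cacbccbb => cacbcca
  | ccbacbabcc => cccbabcc => cccbcc
  | ccb
  | ccaacccba => ccbcccba => ccbccc

aa->b; ba->; bb->a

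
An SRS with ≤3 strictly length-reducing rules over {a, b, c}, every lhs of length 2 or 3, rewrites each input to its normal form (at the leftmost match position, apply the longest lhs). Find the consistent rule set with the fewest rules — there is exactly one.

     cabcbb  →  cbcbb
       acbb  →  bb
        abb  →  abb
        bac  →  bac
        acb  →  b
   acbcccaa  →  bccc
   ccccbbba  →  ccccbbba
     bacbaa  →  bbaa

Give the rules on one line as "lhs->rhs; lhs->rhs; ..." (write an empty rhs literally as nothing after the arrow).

  | cabcbb => cbcbb
  | acbb => bb
  | abb
  | bac

acb->b; ca->c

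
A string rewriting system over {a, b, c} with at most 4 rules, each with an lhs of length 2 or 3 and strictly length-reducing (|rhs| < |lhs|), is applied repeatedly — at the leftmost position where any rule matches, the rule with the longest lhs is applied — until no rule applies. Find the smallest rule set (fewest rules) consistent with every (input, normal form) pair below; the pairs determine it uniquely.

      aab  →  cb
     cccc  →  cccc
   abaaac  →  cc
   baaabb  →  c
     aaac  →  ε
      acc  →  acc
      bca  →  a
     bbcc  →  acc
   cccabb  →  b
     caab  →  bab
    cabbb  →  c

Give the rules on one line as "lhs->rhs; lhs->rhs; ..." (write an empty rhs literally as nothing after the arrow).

aa->c; bb->a; bc->; ca->b

  | aab => cb
  | cccc
  | abaaac => abcac => aac => cc
  | baaabb => bcabb => abb => aa => c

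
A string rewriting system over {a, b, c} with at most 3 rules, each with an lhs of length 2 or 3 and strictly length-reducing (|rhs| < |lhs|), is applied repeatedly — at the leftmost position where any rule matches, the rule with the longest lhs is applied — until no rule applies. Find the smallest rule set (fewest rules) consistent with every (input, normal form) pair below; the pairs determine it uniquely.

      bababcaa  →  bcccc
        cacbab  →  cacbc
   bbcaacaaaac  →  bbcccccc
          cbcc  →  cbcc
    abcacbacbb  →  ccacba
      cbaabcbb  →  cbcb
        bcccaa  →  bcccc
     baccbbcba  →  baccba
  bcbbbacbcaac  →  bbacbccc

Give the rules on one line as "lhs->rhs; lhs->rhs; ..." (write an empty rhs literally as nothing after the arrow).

aa->c; ab->c; cbb->

  | bababcaa => bcabcaa => bcccaa => bcccc
  | cacbab => cacbc
  | bbcaacaaaac => bbcccaaaac => bbccccaac => bbcccccc
  | cbcc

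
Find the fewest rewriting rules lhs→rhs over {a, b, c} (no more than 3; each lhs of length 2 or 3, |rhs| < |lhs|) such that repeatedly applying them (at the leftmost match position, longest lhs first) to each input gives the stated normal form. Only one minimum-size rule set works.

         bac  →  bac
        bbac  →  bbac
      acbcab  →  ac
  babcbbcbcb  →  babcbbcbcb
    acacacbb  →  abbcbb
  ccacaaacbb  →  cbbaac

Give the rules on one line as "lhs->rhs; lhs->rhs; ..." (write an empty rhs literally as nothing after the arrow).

  | bac
  | bbac
  | acbcab => accab => acbb => acb => ac
  | babcbbcbcb

acb->ac; ca->b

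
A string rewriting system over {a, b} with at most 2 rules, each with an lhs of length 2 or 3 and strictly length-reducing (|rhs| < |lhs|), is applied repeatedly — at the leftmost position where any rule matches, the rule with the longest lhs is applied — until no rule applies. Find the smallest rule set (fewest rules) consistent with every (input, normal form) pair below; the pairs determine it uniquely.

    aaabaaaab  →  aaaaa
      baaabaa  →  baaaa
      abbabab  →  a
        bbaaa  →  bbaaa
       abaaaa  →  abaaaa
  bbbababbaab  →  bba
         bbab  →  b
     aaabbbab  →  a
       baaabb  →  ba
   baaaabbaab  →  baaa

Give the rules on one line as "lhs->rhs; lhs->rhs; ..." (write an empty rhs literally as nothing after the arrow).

  | aaabaaaab => aaaaaab => aaaaa
  | baaabaa => baaaa
  | abbabab => abab => a
  | bbaaa

aab->a; bab->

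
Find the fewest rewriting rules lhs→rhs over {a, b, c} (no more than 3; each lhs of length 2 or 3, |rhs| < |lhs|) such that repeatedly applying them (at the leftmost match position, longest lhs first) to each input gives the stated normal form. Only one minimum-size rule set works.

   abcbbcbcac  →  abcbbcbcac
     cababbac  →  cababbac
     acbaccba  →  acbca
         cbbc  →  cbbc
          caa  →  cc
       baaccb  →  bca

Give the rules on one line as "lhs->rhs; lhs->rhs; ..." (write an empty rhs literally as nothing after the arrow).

  | abcbbcbcac
  | cababbac
  | acbaccba => acbaaa => acbca
  | cbbc

aa->c; ccb->a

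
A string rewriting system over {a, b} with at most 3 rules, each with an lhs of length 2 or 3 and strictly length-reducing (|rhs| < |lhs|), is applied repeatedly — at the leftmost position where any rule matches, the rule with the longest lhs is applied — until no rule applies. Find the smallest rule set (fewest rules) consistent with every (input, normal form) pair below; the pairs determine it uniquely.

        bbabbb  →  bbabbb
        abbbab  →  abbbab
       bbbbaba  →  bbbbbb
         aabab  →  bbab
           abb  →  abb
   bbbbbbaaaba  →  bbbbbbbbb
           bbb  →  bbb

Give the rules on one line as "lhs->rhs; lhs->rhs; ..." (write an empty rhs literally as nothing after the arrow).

  | bbabbb
  | abbbab
  | bbbbaba => bbbbbb
  | aabab => bbab

aa->b; aba->bb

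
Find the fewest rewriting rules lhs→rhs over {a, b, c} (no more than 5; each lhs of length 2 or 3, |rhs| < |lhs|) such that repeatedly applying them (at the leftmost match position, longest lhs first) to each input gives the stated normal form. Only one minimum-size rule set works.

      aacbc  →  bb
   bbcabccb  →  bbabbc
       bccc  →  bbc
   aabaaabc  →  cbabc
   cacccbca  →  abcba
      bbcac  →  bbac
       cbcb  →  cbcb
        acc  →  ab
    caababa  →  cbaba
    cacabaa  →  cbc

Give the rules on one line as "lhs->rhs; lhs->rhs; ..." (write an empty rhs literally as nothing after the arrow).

  | aacbc => ccbc => bcc => bb
  | bbcabccb => bbabccb => bbabbc
  | bccc => bbc
  | aabaaabc => cbaaabc => cbcabc => cbabc

aa->c; ca->a; cc->b; ccb->bc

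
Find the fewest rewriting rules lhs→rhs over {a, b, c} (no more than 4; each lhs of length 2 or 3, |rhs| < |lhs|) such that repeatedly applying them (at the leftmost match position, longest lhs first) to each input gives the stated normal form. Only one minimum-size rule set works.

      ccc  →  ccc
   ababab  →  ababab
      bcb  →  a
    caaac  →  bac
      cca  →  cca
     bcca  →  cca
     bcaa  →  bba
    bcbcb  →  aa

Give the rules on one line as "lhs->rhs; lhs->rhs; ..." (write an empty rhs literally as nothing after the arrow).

  | ccc
  | ababab
  | bcb => cb => a
  | caaac => bac

bc->c; bca->bb; caa->b; cb->a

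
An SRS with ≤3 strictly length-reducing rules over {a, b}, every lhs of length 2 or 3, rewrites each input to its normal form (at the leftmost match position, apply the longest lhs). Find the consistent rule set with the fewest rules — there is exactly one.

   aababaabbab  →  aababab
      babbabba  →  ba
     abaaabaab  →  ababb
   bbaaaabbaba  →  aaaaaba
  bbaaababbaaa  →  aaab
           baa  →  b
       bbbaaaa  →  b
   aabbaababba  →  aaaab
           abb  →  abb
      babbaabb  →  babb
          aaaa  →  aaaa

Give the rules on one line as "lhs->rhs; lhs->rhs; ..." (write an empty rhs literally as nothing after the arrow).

baa->b; bba->a

  | aababaabbab => aababbbab => aababab
  | babbabba => baabba => bbba => ba
  | abaaabaab => ababaab => ababb
  | bbaaaabbaba => aaaabbaba => aaaaaba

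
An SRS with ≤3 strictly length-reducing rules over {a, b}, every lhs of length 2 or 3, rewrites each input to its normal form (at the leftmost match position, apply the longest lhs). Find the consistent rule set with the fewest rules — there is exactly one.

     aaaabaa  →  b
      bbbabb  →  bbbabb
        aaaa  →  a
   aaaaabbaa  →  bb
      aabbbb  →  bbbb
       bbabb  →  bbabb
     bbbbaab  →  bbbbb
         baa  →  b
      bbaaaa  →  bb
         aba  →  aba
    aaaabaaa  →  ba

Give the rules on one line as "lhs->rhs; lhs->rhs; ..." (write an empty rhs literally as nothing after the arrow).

  | aaaabaa => aaabaa => aabaa => baa => b
  | bbbabb
  | aaaa => aaa => aa => a
  | aaaaabbaa => aaaabbaa => aaabbaa => aabbaa => bbaa => bb

aa->a; aab->b; baa->b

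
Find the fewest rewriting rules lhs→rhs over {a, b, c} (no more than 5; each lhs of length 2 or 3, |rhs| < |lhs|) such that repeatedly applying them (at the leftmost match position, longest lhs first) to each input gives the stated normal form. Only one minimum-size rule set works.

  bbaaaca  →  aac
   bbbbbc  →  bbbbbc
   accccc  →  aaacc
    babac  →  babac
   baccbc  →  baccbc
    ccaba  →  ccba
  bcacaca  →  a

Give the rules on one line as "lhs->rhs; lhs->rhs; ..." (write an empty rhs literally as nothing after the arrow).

baa->; bba->; ca->c; ccc->aa

  | bbaaaca => aaca => aac
  | bbbbbc
  | accccc => aaacc
  | babac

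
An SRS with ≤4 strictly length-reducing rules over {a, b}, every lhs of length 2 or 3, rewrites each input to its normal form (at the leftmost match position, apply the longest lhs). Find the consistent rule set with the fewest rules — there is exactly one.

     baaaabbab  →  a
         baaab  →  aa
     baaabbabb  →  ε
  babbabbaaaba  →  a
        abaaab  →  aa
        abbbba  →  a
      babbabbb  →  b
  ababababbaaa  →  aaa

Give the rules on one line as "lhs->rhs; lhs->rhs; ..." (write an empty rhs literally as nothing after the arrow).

  | baaaabbab => aaaabbab => aaabab => aabab => abab => bab => a
  | baaab => aaab => aa
  | baaabbabb => aaabbabb => aababb => ababb => babb => ab => ε
  | babbabbaaaba => ababbaaaba => babbaaaba => abaaaba => baaaba => aaaba => aaba => aba => ba => a

ab->; aba->ba; ba->a; bab->a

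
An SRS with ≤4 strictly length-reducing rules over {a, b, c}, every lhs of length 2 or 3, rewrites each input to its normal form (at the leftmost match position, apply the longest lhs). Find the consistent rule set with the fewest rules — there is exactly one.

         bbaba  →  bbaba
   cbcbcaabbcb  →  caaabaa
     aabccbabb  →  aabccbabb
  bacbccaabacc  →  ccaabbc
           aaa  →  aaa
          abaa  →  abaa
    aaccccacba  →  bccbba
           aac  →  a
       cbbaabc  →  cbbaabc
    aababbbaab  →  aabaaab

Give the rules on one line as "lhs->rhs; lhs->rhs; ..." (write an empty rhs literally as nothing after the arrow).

  | bbaba
  | cbcbcaabbcb => caacaabbcb => caaabbcb => caaabaa
  | aabccbabb
  | bacbccaabacc => bbbccaabacc => ccaabacc => ccaabbc

aac->a; ac->b; bbb->; bcb->aa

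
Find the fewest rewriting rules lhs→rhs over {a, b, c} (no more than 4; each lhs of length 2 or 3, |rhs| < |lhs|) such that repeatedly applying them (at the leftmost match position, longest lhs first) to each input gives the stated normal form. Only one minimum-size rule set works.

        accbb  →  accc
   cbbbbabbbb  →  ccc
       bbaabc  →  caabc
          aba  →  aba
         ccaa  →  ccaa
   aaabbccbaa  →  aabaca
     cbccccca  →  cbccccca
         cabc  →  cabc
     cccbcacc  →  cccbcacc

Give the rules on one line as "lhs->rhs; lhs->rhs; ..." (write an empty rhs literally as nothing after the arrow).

  | accbb => accc
  | cbbbbabbbb => ccbbabbbb => cccabbbb => cccbabb => ccbb => ccc
  | bbaabc => caabc
  | aba

abb->ba; bb->c; cba->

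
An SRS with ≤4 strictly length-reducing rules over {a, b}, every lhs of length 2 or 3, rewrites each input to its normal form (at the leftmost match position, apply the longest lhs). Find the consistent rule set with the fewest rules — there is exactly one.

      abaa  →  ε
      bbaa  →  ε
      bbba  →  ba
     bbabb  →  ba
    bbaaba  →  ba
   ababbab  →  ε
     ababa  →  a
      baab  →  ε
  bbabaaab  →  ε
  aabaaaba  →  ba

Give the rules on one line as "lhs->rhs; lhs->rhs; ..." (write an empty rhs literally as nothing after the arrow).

  | abaa => aa => ε
  | bbaa => aa => ε
  | bbba => ba
  | bbabb => abb => ba

aa->; ab->; abb->ba; bb->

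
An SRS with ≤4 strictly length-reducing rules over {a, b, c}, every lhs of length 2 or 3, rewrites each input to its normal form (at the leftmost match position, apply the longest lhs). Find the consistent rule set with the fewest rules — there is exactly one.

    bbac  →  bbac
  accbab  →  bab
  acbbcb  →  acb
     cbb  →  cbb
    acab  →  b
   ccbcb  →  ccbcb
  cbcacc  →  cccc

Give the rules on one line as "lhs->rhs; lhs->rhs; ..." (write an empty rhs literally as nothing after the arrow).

  | bbac
  | accbab => bab
  | acbbcb => acb
  | cbb

aca->; acc->; bbc->; bca->c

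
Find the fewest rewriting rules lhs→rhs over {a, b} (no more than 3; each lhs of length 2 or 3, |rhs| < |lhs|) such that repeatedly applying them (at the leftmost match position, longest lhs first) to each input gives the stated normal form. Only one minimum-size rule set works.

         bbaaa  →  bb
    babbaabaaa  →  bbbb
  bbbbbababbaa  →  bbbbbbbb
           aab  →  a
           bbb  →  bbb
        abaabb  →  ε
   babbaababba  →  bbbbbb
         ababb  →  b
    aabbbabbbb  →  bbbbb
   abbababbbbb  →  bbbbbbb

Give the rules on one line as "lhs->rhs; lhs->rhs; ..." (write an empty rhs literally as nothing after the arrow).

  | bbaaa => bbaa => bba => bb
  | babbaabaaa => bbbaabaaa => bbbabaaa => bbbbaaa => bbbbaa => bbbba => bbbb
  | bbbbbababbaa => bbbbbbabbaa => bbbbbbbbaa => bbbbbbbba => bbbbbbbb
  | aab => a

ab->; ba->b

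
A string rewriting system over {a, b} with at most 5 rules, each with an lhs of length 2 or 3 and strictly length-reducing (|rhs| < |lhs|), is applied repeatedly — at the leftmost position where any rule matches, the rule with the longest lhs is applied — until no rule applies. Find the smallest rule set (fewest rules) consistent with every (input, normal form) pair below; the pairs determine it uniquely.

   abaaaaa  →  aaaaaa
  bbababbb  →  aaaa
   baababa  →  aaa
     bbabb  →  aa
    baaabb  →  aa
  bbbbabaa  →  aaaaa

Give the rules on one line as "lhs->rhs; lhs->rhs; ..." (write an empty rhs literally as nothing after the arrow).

  | abaaaaa => aaaaaa
  | bbababbb => bbbabbb => aaabbb => aaaab => aaaa
  | baababa => bababa => bbaba => bbba => aaa
  | bbabb => bbbb => aab => aa

ab->a; abb->aa; ba->b; bbb->aa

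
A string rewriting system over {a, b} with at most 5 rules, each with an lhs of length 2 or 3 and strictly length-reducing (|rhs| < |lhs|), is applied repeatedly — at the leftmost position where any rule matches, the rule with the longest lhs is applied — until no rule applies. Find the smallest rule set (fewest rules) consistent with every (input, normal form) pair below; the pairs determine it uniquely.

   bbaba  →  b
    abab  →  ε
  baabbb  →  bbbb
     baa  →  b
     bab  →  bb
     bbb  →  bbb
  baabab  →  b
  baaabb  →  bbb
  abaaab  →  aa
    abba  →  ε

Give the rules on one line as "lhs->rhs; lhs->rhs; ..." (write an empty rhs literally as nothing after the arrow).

ab->; abb->bb; ba->b; bba->

  | bbaba => ba => b
  | abab => ab => ε
  | baabbb => babbb => bbbb
  | baa => ba => b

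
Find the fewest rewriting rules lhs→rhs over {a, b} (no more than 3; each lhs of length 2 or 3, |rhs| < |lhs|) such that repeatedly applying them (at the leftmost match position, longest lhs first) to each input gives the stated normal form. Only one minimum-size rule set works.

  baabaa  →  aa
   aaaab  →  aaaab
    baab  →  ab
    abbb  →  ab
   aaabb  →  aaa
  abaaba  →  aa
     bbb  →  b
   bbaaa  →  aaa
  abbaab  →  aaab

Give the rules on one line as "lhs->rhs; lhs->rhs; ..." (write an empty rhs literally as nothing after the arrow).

  | baabaa => abaa => aa
  | aaaab
  | baab => ab
  | abbb => ab

ba->; bb->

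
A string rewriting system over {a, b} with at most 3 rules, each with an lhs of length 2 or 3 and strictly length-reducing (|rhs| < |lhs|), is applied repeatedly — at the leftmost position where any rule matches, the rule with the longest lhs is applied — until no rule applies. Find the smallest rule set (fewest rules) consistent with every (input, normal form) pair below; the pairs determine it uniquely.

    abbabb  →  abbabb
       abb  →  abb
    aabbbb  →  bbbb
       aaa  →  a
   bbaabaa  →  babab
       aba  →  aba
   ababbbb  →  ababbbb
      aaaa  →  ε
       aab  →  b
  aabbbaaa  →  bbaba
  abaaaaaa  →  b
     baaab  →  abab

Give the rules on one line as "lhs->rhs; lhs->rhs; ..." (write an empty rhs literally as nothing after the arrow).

  | abbabb
  | abb
  | aabbbb => bbbb
  | aaa => a

aa->; baa->ab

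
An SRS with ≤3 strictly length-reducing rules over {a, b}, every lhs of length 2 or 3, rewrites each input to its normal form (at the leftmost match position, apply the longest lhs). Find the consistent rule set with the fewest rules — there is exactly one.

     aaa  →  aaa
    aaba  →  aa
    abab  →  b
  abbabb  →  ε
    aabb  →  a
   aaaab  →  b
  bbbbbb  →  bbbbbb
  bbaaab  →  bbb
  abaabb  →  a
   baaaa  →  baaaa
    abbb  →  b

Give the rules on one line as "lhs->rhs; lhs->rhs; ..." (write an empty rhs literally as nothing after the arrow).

  | aaa
  | aaba => aa
  | abab => ab => b
  | abbabb => abb => ε

ab->b; aba->a; abb->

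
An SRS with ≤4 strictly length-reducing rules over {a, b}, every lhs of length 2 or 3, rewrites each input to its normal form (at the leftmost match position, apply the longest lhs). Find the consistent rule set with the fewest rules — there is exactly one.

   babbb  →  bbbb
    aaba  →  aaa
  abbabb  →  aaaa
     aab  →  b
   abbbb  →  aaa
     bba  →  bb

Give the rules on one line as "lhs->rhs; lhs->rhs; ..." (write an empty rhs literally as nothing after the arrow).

ab->b; aba->aa; abb->aa; ba->b

  | babbb => bbbb
  | aaba => aaa
  | abbabb => aaabb => aaaa
  | aab => ab => b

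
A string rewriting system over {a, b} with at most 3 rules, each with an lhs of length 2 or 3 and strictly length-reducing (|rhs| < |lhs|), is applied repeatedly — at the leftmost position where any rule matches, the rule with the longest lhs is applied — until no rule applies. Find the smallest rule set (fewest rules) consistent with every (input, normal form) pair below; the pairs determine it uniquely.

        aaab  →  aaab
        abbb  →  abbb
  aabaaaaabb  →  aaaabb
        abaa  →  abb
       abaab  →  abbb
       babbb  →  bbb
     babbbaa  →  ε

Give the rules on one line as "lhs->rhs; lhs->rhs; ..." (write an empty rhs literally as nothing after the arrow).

  | aaab
  | abbb
  | aabaaaaabb => aabbaaabb => aaaabb
  | abaa => abb

ba->; baa->bb; bba->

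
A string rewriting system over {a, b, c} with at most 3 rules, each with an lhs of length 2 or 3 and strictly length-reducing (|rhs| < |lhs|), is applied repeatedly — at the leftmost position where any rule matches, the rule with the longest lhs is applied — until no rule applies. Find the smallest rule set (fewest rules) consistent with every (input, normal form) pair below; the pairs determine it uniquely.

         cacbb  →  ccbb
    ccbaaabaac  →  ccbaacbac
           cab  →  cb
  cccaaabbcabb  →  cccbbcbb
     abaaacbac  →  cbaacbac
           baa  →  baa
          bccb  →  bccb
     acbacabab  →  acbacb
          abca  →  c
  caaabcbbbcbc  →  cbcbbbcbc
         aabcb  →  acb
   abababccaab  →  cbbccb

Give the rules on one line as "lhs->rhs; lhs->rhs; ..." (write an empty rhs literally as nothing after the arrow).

  | cacbb => ccbb
  | ccbaaabaac => ccbaacbac
  | cab => cb
  | cccaaabbcabb => cccaabbcabb => cccabbcabb => cccbbcabb => cccbbcbb

ab->; aba->cb; ca->c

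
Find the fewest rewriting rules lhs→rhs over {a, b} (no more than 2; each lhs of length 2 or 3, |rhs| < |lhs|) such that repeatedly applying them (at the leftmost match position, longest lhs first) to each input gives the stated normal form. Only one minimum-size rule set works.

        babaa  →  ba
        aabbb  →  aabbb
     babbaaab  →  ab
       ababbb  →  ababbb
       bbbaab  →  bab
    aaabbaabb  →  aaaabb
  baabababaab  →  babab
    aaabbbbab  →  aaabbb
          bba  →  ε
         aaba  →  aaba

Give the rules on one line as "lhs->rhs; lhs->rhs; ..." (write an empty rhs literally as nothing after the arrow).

  | babaa => ba
  | aabbb
  | babbaaab => baaab => ab
  | ababbb

baa->; bba->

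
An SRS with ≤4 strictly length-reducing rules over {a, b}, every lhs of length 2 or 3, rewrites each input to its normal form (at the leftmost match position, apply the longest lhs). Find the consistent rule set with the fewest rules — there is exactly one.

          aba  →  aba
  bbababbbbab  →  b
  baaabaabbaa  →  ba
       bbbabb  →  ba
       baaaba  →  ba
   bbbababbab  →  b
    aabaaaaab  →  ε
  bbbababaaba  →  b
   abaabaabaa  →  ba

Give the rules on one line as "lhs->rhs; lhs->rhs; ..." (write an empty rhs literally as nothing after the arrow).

aa->b; aab->aa; bb->; bba->aa

  | aba
  | bbababbbbab => aababbbbab => aaabbbbab => babbbbab => babbab => baaab => bbab => aab => aa => b
  | baaabaabbaa => bbabaabbaa => aabaabbaa => aaaabbaa => baabbaa => baabaa => baaaa => bbaa => aaa => ba
  | bbbabb => babb => ba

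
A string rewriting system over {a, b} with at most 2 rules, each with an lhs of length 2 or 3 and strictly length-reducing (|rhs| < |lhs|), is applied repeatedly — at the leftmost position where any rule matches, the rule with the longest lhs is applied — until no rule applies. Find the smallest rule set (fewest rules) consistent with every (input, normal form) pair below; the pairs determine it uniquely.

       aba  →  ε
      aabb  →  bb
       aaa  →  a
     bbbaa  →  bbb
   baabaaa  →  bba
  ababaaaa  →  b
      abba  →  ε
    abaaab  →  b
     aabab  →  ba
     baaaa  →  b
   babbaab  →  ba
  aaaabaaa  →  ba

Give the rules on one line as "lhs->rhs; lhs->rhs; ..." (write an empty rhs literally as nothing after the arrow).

  | aba => aa => ε
  | aabb => bb
  | aaa => a
  | bbbaa => bbb

aa->; ab->a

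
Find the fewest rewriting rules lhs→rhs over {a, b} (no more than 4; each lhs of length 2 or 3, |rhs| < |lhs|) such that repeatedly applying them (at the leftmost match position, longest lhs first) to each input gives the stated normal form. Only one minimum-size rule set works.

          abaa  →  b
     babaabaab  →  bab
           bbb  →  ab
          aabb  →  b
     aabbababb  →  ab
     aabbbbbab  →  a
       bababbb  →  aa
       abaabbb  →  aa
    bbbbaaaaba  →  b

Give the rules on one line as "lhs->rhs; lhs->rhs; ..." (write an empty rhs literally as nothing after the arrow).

  | abaa => aaa => b
  | babaabaab => baaabaab => babaab => baaab => bab
  | bbb => ab
  | aabb => aaa => b

aaa->b; aba->aa; baa->b; bb->a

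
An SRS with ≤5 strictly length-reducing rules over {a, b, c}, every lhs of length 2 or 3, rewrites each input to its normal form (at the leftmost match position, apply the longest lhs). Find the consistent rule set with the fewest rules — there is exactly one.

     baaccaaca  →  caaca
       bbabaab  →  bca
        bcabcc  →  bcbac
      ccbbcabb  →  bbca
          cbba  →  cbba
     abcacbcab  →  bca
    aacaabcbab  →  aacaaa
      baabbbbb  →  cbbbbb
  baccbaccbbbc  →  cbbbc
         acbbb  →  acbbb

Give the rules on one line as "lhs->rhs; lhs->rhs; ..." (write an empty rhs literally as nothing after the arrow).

  | baaccaaca => cccaaca => caaca
  | bbabaab => bbaaab => bcab => bca
  | bcabcc => bcbac
  | ccbbcabb => bbcabb => bbcab => bbca

ab->a; abc->ba; baa->c; cc->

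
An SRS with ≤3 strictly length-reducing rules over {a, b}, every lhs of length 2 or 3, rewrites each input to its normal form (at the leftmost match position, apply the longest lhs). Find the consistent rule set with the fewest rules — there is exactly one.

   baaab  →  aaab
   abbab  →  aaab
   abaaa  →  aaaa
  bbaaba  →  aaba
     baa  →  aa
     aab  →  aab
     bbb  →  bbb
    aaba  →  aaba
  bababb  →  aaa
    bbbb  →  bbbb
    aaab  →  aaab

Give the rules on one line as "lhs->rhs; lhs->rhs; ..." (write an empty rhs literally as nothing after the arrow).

  | baaab => aaab
  | abbab => aaab
  | abaaa => aaaa
  | bbaaba => baaba => aaba

abb->aa; baa->aa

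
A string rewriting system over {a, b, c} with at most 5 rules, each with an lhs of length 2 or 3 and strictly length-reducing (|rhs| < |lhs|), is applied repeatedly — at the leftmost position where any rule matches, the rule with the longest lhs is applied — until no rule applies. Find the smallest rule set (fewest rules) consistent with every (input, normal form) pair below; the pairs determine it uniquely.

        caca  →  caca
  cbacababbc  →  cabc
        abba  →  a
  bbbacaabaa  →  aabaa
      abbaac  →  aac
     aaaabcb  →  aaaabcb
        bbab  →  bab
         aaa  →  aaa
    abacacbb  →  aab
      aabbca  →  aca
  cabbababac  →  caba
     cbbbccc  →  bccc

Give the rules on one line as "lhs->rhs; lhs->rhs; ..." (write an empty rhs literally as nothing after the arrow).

  | caca
  | cbacababbc => cababbc => cabc
  | abba => a
  | bbbacaabaa => bbacaabaa => bacaabaa => aabaa

abb->; bac->; bb->b; cbb->b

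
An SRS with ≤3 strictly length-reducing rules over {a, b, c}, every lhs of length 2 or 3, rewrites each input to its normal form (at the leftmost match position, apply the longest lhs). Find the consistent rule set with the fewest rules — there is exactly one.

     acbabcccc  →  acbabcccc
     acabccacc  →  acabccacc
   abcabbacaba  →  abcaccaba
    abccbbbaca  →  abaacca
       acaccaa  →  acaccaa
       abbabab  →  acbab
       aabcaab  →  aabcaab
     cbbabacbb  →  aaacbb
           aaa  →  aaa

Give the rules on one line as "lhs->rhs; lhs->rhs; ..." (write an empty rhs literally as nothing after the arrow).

  | acbabcccc
  | acabccacc
  | abcabbacaba => abcaccaba
  | abccbbbaca => abaabbaca => abaacca

bba->c; ccb->aa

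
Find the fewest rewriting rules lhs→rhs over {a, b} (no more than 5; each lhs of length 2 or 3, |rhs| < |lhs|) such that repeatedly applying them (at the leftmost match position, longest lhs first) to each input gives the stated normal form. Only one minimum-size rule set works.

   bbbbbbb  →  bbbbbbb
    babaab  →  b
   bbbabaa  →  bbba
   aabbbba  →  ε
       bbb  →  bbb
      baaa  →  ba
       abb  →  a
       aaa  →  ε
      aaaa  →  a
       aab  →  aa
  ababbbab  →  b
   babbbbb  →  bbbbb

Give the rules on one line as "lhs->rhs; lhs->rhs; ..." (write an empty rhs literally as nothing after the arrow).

aaa->; ab->a; baa->ba; bab->b

  | bbbbbbb
  | babaab => baab => bab => b
  | bbbabaa => bbbaa => bbba
  | aabbbba => aabbba => aabba => aaba => aaa => ε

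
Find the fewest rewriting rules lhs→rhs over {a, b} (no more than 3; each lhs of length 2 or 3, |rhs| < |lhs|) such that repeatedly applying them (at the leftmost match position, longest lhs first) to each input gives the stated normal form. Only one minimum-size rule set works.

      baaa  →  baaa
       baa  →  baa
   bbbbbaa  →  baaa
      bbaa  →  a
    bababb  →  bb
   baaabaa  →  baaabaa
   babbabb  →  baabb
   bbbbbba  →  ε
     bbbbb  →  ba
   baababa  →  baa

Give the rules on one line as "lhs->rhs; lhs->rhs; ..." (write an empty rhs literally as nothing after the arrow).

  | baaa
  | baa
  | bbbbbaa => babbaa => bbbaa => baaa
  | bbaa => a

bab->bb; bba->; bbb->ba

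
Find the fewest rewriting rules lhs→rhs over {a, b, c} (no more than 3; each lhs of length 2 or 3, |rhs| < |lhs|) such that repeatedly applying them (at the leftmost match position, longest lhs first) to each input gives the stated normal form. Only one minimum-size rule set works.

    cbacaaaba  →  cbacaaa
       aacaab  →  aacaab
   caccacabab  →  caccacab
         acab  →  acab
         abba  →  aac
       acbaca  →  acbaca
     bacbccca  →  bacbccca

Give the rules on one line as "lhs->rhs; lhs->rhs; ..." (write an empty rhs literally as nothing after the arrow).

  | cbacaaaba => cbacaaa
  | aacaab
  | caccacabab => caccacab
  | acab

aba->a; bba->ac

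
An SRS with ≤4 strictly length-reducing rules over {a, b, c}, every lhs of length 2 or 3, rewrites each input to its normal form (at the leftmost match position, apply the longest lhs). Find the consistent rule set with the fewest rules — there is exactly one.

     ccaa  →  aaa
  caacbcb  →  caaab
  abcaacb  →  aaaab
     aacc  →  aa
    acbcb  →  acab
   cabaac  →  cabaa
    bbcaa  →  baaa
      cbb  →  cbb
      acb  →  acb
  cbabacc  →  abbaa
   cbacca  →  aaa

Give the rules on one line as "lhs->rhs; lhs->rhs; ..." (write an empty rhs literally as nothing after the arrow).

aac->aa; bc->a; cba->ab; cc->a

  | ccaa => aaa
  | caacbcb => caabcb => caaab
  | abcaacb => aaaacb => aaaab
  | aacc => aac => aa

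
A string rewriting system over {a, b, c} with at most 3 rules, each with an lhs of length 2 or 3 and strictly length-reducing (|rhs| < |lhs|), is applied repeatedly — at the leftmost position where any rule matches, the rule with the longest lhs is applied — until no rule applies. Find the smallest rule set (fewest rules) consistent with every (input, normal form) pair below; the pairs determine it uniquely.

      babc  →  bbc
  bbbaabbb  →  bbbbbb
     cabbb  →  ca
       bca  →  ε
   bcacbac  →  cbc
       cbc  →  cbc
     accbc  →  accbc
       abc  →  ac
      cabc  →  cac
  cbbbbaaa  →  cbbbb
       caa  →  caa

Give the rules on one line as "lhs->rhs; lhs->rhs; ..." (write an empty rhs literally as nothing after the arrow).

  | babc => bbc
  | bbbaabbb => bbbabbb => bbbbbb
  | cabbb => cabb => cab => ca
  | bca => ε

ab->a; ba->b; bca->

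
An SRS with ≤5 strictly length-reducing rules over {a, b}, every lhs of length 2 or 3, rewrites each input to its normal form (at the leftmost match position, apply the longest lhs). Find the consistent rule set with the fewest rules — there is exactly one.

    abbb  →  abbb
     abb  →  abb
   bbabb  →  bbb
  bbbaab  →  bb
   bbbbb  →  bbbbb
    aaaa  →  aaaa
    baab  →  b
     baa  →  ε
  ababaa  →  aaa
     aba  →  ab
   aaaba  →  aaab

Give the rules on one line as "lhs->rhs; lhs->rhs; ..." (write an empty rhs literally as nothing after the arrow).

  | abbb
  | abb
  | bbabb => bbb
  | bbbaab => bbab => bb

ba->b; baa->; bab->; bba->b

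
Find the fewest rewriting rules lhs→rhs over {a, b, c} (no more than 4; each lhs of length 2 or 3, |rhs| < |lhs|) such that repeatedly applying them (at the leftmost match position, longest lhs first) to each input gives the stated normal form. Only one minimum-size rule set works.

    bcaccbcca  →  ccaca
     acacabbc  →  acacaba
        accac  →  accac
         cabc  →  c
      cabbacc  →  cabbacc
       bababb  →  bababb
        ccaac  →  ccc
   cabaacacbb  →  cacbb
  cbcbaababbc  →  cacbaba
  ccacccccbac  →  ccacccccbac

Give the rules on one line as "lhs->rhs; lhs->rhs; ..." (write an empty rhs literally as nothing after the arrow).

  | bcaccbcca => aaccbcca => ccbcca => ccaca
  | acacabbc => acacaba
  | accac
  | cabc => caa => c

aa->; bc->a; bcb->ac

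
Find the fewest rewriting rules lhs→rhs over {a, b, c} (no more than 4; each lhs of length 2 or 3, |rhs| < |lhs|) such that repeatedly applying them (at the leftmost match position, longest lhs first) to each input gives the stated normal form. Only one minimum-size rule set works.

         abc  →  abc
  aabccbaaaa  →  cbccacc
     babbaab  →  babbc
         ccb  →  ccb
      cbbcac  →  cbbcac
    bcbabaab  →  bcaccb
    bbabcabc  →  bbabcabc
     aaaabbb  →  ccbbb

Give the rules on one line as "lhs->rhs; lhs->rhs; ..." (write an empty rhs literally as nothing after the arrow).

  | abc
  | aabccbaaaa => cbccbaaaa => cbccacaa => cbccacc
  | babbaab => babacb => babbc
  | ccb

aa->c; acb->bc; baa->ac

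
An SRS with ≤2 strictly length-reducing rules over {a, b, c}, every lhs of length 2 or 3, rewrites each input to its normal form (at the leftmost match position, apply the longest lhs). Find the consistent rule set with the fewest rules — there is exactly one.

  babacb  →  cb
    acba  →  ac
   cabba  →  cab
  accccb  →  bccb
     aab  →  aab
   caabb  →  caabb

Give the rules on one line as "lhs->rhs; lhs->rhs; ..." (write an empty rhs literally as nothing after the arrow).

  | babacb => bacb => cb
  | acba => ac
  | cabba => cab
  | accccb => bccb

acc->b; ba->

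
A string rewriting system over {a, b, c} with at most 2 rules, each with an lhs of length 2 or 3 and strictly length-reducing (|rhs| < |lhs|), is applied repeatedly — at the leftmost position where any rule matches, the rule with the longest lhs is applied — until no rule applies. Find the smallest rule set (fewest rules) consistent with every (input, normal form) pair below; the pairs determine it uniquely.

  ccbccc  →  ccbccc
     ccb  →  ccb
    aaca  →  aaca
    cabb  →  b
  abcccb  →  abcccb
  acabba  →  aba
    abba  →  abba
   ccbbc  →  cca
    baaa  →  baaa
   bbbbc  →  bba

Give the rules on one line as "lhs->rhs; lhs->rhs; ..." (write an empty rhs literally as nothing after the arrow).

  | ccbccc
  | ccb
  | aaca
  | cabb => b

bbc->a; cab->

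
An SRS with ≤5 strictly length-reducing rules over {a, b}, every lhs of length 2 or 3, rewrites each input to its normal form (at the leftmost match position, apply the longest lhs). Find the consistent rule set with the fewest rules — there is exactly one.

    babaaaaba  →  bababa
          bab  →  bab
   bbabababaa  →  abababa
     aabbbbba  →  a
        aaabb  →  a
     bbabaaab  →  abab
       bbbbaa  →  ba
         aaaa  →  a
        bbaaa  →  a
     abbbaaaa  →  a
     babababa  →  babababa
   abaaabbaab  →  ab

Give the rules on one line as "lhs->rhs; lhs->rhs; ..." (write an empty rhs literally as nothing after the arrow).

aa->a; abb->bb; bb->a; bbb->

  | babaaaaba => babaaaba => babaaba => bababa
  | bab
  | bbabababaa => aabababaa => abababaa => abababa
  | aabbbbba => abbbbba => bbbbba => bba => aa => a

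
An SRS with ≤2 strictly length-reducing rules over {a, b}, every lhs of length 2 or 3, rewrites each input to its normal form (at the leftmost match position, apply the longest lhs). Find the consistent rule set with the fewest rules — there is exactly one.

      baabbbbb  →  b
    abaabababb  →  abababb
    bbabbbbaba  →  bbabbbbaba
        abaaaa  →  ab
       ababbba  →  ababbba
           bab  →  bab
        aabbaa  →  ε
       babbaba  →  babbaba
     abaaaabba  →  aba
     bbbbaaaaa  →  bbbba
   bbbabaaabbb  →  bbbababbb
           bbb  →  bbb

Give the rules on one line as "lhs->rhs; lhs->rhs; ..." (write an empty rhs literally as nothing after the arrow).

  | baabbbbb => baabbbb => baabbb => baabb => baab => baa => b
  | abaabababb => abaaababb => abababb
  | bbabbbbaba
  | abaaaa => abaa => ab

aa->; aab->aa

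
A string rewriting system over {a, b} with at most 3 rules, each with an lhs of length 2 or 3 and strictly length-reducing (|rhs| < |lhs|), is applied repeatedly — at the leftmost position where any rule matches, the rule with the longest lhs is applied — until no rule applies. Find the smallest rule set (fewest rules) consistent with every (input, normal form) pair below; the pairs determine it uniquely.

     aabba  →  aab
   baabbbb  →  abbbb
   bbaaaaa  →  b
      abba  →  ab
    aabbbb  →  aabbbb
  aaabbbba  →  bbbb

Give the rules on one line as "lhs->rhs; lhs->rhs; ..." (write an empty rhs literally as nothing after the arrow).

  | aabba => aab
  | baabbbb => abbbb
  | bbaaaaa => baaaa => aaa => b
  | abba => ab

aaa->b; ba->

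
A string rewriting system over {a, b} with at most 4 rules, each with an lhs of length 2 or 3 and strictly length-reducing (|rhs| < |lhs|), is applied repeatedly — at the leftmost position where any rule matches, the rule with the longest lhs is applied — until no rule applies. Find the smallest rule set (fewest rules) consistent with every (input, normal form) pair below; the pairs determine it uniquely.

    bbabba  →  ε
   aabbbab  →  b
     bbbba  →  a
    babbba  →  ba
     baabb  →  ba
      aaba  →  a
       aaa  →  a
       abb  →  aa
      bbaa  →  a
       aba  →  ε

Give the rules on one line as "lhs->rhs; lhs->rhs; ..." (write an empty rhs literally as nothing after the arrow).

  | bbabba => bba => ε
  | aabbbab => aaabab => abab => b
  | bbbba => abba => a
  | babbba => baaba => ba

aaa->a; aba->; bb->a; bba->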